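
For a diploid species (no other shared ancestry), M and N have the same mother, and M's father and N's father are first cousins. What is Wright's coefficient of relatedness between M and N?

0.28125

Relatedness sums over independent paths through distinct common ancestors.
M and N are related in two ways: half-sibs through their shared mother (r = 1/4) and second cousins through their fathers (r = 1/32).
r = 1/4 + 1/32 = 9/32 = 0.28125.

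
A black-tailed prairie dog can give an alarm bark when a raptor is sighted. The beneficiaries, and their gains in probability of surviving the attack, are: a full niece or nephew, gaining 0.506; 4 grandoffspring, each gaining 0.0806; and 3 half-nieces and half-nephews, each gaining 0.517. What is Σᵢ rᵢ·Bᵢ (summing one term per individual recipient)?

r to a full niece or nephew = 0.25 (full aunt/uncle↔niece/nephew: two paths of length 3 through the shared grandparent pair: r = 2·(1/2)^3 = 1/4).
r to a grandoffspring = 1/4 (two parent–offspring links: r = (1/2)^2 = 1/4).
r to a half-niece or half-nephew = 1/8 (half-aunt/uncle↔niece/nephew: one path of length 3: r = (1/2)^3 = 1/8).
Summing one r·B term per recipient: 1·0.25·0.506 + 4·0.25·0.0806 + 3·0.125·0.517 = 0.400975.

0.400975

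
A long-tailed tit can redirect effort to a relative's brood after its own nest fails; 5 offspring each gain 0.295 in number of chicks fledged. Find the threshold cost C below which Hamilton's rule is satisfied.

r to an offspring = 1/2 (one parent–offspring link: r = (1/2)^1 = 1/2).
Hamilton's rule: n·r·B > C, so the trait is favored while C < n·r·B = 5·0.5·0.295 = 0.7375.

0.7375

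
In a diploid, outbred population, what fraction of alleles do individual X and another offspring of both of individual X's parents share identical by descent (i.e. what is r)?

0.5

Each parent–offspring link contributes a factor of 1/2, and independent paths through distinct common ancestors add.
Full sibs share both parents — two paths of length 2: r = 2·(1/2)^2 = 1/2.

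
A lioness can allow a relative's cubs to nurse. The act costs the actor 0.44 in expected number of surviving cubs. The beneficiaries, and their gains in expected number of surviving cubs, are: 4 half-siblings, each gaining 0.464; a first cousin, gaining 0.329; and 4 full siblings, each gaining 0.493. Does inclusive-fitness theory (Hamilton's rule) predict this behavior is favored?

Hamilton's rule: the trait is favored when the sum of r·B over every recipient exceeds the actor's cost C.
r to a half-sibling = 0.25 (half-sibs share one parent — one path of length 2: r = (1/2)^2 = 1/4).
r to a first cousin = 0.125 (first cousins share one grandparent pair — two paths of length 4: r = 2·(1/2)^4 = 1/8).
r to a full sibling = 0.5 (full sibs share both parents — two paths of length 2: r = 2·(1/2)^2 = 1/2).
Summing one r·B term per recipient: 4·0.25·0.464 + 1·0.125·0.329 + 4·0.5·0.493 = 1.491125.
1.491125 > 0.44: the indirect benefit exceeds the cost.

Yes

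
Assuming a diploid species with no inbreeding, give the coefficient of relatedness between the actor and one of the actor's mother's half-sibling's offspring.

0.0625

Each parent–offspring link contributes a factor of 1/2, and independent paths through distinct common ancestors add.
Half first cousins share one grandparent — one path of length 4: r = (1/2)^4 = 1/16.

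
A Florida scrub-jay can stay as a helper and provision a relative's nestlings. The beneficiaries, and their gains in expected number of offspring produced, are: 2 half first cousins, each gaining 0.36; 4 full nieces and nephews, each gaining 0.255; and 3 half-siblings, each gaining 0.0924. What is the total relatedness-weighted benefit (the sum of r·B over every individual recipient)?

r to a half first cousin = 0.0625 (half first cousins share one grandparent — one path of length 4: r = (1/2)^4 = 1/16).
r to a full niece or nephew = 0.25 (full aunt/uncle↔niece/nephew: two paths of length 3 through the shared grandparent pair: r = 2·(1/2)^3 = 1/4).
r to a half-sibling = 1/4 (half-sibs share one parent — one path of length 2: r = (1/2)^2 = 1/4).
Summing one r·B term per recipient: 2·0.0625·0.36 + 4·0.25·0.255 + 3·0.25·0.0924 = 0.3693.

0.3693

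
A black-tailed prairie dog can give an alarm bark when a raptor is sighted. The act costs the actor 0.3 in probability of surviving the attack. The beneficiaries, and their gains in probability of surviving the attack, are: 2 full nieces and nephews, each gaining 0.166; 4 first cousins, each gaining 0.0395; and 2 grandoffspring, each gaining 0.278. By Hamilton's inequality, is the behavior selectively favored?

Hamilton's rule: the trait is favored when the sum of r·B over every recipient exceeds the actor's cost C.
r to a full niece or nephew = 0.25 (full aunt/uncle↔niece/nephew: two paths of length 3 through the shared grandparent pair: r = 2·(1/2)^3 = 1/4).
r to a first cousin = 0.125 (first cousins share one grandparent pair — two paths of length 4: r = 2·(1/2)^4 = 1/8).
r to a grandoffspring = 0.25 (two parent–offspring links: r = (1/2)^2 = 1/4).
Summing one r·B term per recipient: 2·0.25·0.166 + 4·0.125·0.0395 + 2·0.25·0.278 = 0.24175.
0.24175 < 0.3: the indirect benefit is less than the cost.

No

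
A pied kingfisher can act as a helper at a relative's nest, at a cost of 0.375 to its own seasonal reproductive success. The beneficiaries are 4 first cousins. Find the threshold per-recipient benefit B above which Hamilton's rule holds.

r to a first cousin = 0.125 (first cousins share one grandparent pair — two paths of length 4: r = 2·(1/2)^4 = 1/8).
Hamilton's rule with n recipients of equal r: n·r·B > C, so B > C/(n·r) = 0.375/(4·0.125) = 0.75.

0.75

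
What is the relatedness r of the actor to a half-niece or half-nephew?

Half-aunt/uncle↔niece/nephew: one path of length 3: r = (1/2)^3 = 1/8.

0.125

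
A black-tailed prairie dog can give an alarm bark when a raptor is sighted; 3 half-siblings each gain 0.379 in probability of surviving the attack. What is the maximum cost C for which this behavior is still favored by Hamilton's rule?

0.28425

r to a half-sibling = 1/4 (half-sibs share one parent — one path of length 2: r = (1/2)^2 = 1/4).
Hamilton's rule: n·r·B > C, so the trait is favored while C < n·r·B = 3·0.25·0.379 = 0.28425.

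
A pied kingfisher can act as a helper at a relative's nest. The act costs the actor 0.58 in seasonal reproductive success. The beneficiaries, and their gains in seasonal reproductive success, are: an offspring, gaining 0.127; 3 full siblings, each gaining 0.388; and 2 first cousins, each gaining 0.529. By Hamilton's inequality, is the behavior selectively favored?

Hamilton's rule: the trait is favored when the sum of r·B over every recipient exceeds the actor's cost C.
r to an offspring = 0.5 (one parent–offspring link: r = (1/2)^1 = 1/2).
r to a full sibling = 0.5 (full sibs share both parents — two paths of length 2: r = 2·(1/2)^2 = 1/2).
r to a first cousin = 1/8 (first cousins share one grandparent pair — two paths of length 4: r = 2·(1/2)^4 = 1/8).
Summing one r·B term per recipient: 1·0.5·0.127 + 3·0.5·0.388 + 2·0.125·0.529 = 0.77775.
0.77775 > 0.58: the indirect benefit exceeds the cost.

Yes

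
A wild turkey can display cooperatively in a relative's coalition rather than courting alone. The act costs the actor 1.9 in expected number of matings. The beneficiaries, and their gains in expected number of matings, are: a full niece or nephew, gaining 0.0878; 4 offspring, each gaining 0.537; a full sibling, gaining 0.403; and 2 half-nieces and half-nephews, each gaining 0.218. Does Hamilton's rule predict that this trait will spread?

Hamilton's rule: the trait is favored when the sum of r·B over every recipient exceeds the actor's cost C.
r to a full niece or nephew = 0.25 (full aunt/uncle↔niece/nephew: two paths of length 3 through the shared grandparent pair: r = 2·(1/2)^3 = 1/4).
r to an offspring = 1/2 (one parent–offspring link: r = (1/2)^1 = 1/2).
r to a full sibling = 0.5 (full sibs share both parents — two paths of length 2: r = 2·(1/2)^2 = 1/2).
r to a half-niece or half-nephew = 1/8 (half-aunt/uncle↔niece/nephew: one path of length 3: r = (1/2)^3 = 1/8).
Summing one r·B term per recipient: 1·0.25·0.0878 + 4·0.5·0.537 + 1·0.5·0.403 + 2·0.125·0.218 = 1.35195.
1.35195 < 1.9: the indirect benefit is less than the cost.

No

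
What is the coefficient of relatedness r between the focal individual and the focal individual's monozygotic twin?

Each parent–offspring link contributes a factor of 1/2, and independent paths through distinct common ancestors add.
Monozygotic twins share every allele identical by descent: r = 1.

1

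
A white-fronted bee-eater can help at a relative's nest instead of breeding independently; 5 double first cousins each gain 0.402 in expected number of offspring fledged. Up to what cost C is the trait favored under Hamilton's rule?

r to a double first cousin = 0.25 (double first cousins share both grandparent pairs — four paths of length 4: r = 4·(1/2)^4 = 1/4).
Hamilton's rule: n·r·B > C, so the trait is favored while C < n·r·B = 5·0.25·0.402 = 0.5025.

0.5025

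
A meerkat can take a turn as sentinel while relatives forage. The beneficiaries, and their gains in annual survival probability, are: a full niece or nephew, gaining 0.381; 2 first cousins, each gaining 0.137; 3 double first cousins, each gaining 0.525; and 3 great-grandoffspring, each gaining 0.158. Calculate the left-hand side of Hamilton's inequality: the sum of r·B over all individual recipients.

r to a full niece or nephew = 0.25 (full aunt/uncle↔niece/nephew: two paths of length 3 through the shared grandparent pair: r = 2·(1/2)^3 = 1/4).
r to a first cousin = 1/8 (first cousins share one grandparent pair — two paths of length 4: r = 2·(1/2)^4 = 1/8).
r to a double first cousin = 0.25 (double first cousins share both grandparent pairs — four paths of length 4: r = 4·(1/2)^4 = 1/4).
r to a great-grandoffspring = 1/8 (three parent–offspring links: r = (1/2)^3 = 1/8).
Summing one r·B term per recipient: 1·0.25·0.381 + 2·0.125·0.137 + 3·0.25·0.525 + 3·0.125·0.158 = 0.5825.

0.5825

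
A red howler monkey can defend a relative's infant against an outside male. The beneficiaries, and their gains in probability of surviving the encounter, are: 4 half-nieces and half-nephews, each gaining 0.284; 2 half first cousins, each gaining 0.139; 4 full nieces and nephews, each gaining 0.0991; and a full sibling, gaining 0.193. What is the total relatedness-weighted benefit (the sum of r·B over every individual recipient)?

0.354975

r to a half-niece or half-nephew = 0.125 (half-aunt/uncle↔niece/nephew: one path of length 3: r = (1/2)^3 = 1/8).
r to a half first cousin = 0.0625 (half first cousins share one grandparent — one path of length 4: r = (1/2)^4 = 1/16).
r to a full niece or nephew = 1/4 (full aunt/uncle↔niece/nephew: two paths of length 3 through the shared grandparent pair: r = 2·(1/2)^3 = 1/4).
r to a full sibling = 1/2 (full sibs share both parents — two paths of length 2: r = 2·(1/2)^2 = 1/2).
Summing one r·B term per recipient: 4·0.125·0.284 + 2·0.0625·0.139 + 4·0.25·0.0991 + 1·0.5·0.193 = 0.354975.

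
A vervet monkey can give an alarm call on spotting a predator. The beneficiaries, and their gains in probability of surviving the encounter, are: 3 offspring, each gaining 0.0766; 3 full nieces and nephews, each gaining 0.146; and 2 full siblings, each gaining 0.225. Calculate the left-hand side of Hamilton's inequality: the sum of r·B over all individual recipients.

r to an offspring = 1/2 (one parent–offspring link: r = (1/2)^1 = 1/2).
r to a full niece or nephew = 1/4 (full aunt/uncle↔niece/nephew: two paths of length 3 through the shared grandparent pair: r = 2·(1/2)^3 = 1/4).
r to a full sibling = 1/2 (full sibs share both parents — two paths of length 2: r = 2·(1/2)^2 = 1/2).
Summing one r·B term per recipient: 3·0.5·0.0766 + 3·0.25·0.146 + 2·0.5·0.225 = 0.4494.

0.4494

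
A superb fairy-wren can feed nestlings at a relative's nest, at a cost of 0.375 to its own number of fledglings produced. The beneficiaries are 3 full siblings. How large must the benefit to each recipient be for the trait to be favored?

r to a full sibling = 1/2 (full sibs share both parents — two paths of length 2: r = 2·(1/2)^2 = 1/2).
Hamilton's rule with n recipients of equal r: n·r·B > C, so B > C/(n·r) = 0.375/(3·0.5) = 0.25.

0.25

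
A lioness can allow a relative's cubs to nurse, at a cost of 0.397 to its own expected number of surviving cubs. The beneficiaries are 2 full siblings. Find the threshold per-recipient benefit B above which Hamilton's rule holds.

r to a full sibling = 0.5 (full sibs share both parents — two paths of length 2: r = 2·(1/2)^2 = 1/2).
Hamilton's rule with n recipients of equal r: n·r·B > C, so B > C/(n·r) = 0.397/(2·0.5) = 0.397.

0.397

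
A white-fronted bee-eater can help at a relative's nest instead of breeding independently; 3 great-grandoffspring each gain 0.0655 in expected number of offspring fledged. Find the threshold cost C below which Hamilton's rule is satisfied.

0.0245625

r to a great-grandoffspring = 1/8 (three parent–offspring links: r = (1/2)^3 = 1/8).
Hamilton's rule: n·r·B > C, so the trait is favored while C < n·r·B = 3·0.125·0.0655 = 0.0245625.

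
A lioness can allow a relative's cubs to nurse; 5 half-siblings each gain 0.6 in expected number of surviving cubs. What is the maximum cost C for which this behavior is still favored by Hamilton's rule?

r to a half-sibling = 1/4 (half-sibs share one parent — one path of length 2: r = (1/2)^2 = 1/4).
Hamilton's rule: n·r·B > C, so the trait is favored while C < n·r·B = 5·0.25·0.6 = 0.75.

0.75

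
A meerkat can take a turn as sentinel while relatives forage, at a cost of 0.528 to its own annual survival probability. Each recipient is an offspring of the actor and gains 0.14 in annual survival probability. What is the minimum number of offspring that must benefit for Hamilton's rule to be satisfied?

8

r to an offspring = 1/2 (one parent–offspring link: r = (1/2)^1 = 1/2).
Hamilton's rule: n·r·B > C  ⇒  n > C/(r·B) = 0.528/(0.5·0.14) = 7.543.
The smallest integer exceeding 7.543 is 8.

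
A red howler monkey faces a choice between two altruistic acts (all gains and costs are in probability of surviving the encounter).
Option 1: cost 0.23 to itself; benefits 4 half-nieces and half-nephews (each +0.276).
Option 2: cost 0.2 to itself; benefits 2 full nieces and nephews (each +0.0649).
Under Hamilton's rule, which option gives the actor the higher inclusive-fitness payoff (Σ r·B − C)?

Option 1

Option 1: r to a half-niece or half-nephew = 0.125.
Option 1: Σ r·B − C = (4·0.125·0.276) − 0.23 = -0.092.
Option 2: r to a full niece or nephew = 0.25.
Option 2: Σ r·B − C = (2·0.25·0.0649) − 0.2 = -0.16755.
Option 1 has the higher net inclusive-fitness payoff.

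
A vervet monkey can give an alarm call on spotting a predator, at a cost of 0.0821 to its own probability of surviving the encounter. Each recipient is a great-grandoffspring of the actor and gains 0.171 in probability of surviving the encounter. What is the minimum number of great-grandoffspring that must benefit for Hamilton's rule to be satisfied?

4

r to a great-grandoffspring = 0.125 (three parent–offspring links: r = (1/2)^3 = 1/8).
Hamilton's rule: n·r·B > C  ⇒  n > C/(r·B) = 0.0821/(0.125·0.171) = 3.841.
The smallest integer exceeding 3.841 is 4.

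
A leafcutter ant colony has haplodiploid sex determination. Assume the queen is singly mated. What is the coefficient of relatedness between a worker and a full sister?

Haplodiploid full sisters inherit their father's entire haploid genome identically (contributing 1/2) and on average half of their mother's contribution (1/2 · 1/2 = 1/4); r = 1/2 + 1/4 = 3/4.

0.75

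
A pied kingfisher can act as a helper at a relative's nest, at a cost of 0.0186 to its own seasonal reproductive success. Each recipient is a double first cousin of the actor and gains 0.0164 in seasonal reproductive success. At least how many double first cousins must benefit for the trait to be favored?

5

r to a double first cousin = 1/4 (double first cousins share both grandparent pairs — four paths of length 4: r = 4·(1/2)^4 = 1/4).
Hamilton's rule: n·r·B > C  ⇒  n > C/(r·B) = 0.0186/(0.25·0.0164) = 4.537.
The smallest integer exceeding 4.537 is 5.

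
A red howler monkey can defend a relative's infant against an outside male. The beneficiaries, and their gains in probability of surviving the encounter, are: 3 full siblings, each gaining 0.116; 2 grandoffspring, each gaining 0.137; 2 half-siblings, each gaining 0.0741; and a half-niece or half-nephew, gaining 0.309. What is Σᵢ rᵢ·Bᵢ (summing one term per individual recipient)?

0.318175

r to a full sibling = 0.5 (full sibs share both parents — two paths of length 2: r = 2·(1/2)^2 = 1/2).
r to a grandoffspring = 0.25 (two parent–offspring links: r = (1/2)^2 = 1/4).
r to a half-sibling = 1/4 (half-sibs share one parent — one path of length 2: r = (1/2)^2 = 1/4).
r to a half-niece or half-nephew = 0.125 (half-aunt/uncle↔niece/nephew: one path of length 3: r = (1/2)^3 = 1/8).
Summing one r·B term per recipient: 3·0.5·0.116 + 2·0.25·0.137 + 2·0.25·0.0741 + 1·0.125·0.309 = 0.318175.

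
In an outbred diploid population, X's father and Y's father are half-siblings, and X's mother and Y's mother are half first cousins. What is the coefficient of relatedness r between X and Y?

0.078125

Relatedness sums over independent paths through distinct common ancestors.
X and Y are related in two ways: half first cousins through their fathers (r = 1/16) and half second cousins through their mothers (r = 1/64).
r = 1/16 + 1/64 = 0.078125.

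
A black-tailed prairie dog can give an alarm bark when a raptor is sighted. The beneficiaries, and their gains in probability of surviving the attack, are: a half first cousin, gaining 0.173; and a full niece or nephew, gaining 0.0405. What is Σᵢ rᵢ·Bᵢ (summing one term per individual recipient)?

r to a half first cousin = 1/16 (half first cousins share one grandparent — one path of length 4: r = (1/2)^4 = 1/16).
r to a full niece or nephew = 1/4 (full aunt/uncle↔niece/nephew: two paths of length 3 through the shared grandparent pair: r = 2·(1/2)^3 = 1/4).
Summing one r·B term per recipient: 1·0.0625·0.173 + 1·0.25·0.0405 = 0.0209375.

0.0209375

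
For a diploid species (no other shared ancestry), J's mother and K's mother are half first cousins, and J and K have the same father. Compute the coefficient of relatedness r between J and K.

Independent pedigree routes through distinct common ancestors add.
J and K are related in two ways: half second cousins through their mothers (r = 1/64) and half-sibs through their shared father (r = 1/4).
r = 1/64 + 1/4 = 17/64 = 0.265625.

0.265625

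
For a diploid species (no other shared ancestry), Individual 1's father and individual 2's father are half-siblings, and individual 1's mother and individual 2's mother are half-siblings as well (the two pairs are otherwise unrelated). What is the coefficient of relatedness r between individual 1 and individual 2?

Relatedness sums over independent paths through distinct common ancestors.
Individual 1 and individual 2 are related in two ways: half first cousins through their fathers (r = 1/16) and half first cousins through their mothers (r = 1/16).
r = 1/16 + 1/16 = 1/8 = 0.125.

0.125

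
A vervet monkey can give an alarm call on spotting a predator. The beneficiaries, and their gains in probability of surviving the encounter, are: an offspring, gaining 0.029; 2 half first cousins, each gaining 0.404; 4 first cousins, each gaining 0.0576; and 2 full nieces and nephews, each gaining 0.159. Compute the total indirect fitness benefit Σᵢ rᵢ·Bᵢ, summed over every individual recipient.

0.1733

r to an offspring = 0.5 (one parent–offspring link: r = (1/2)^1 = 1/2).
r to a half first cousin = 1/16 (half first cousins share one grandparent — one path of length 4: r = (1/2)^4 = 1/16).
r to a first cousin = 1/8 (first cousins share one grandparent pair — two paths of length 4: r = 2·(1/2)^4 = 1/8).
r to a full niece or nephew = 0.25 (full aunt/uncle↔niece/nephew: two paths of length 3 through the shared grandparent pair: r = 2·(1/2)^3 = 1/4).
Summing one r·B term per recipient: 1·0.5·0.029 + 2·0.0625·0.404 + 4·0.125·0.0576 + 2·0.25·0.159 = 0.1733.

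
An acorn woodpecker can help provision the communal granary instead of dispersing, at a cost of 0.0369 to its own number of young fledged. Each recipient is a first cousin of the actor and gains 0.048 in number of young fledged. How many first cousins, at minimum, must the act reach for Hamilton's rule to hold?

r to a first cousin = 1/8 (first cousins share one grandparent pair — two paths of length 4: r = 2·(1/2)^4 = 1/8).
Hamilton's rule: n·r·B > C  ⇒  n > C/(r·B) = 0.0369/(0.125·0.048) = 6.15.
The smallest integer exceeding 6.15 is 7.

7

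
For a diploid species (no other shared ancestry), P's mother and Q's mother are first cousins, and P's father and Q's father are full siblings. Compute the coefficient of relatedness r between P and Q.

Wright's path rule: contributions from independent ancestry routes add.
P and Q are related in two ways: second cousins through their mothers (r = 1/32) and first cousins through their fathers (r = 1/8).
r = 1/32 + 1/8 = 5/32 = 0.15625.

0.15625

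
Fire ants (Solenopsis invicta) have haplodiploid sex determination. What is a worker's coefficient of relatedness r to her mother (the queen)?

One meiotic link between diploid queen and diploid daughter: r = 1/2.

0.5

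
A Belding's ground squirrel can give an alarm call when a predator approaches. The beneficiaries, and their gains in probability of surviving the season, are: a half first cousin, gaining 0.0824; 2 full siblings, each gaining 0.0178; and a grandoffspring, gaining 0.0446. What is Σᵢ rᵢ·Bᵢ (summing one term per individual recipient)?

0.0341

r to a half first cousin = 1/16 (half first cousins share one grandparent — one path of length 4: r = (1/2)^4 = 1/16).
r to a full sibling = 0.5 (full sibs share both parents — two paths of length 2: r = 2·(1/2)^2 = 1/2).
r to a grandoffspring = 0.25 (two parent–offspring links: r = (1/2)^2 = 1/4).
Summing one r·B term per recipient: 1·0.0625·0.0824 + 2·0.5·0.0178 + 1·0.25·0.0446 = 0.0341.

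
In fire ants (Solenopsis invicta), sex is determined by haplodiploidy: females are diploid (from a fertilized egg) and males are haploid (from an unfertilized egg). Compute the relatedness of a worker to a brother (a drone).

Her haploid brother carries none of their father's genes and a random half of their mother's genome; that half matches the maternal half of her own genome with probability 1/2: r = 1/2 · 1/2 = 1/4.

0.25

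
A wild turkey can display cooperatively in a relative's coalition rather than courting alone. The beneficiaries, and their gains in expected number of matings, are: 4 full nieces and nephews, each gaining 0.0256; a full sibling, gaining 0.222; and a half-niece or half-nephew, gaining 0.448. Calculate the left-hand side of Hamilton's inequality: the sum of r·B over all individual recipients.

0.1926

r to a full niece or nephew = 1/4 (full aunt/uncle↔niece/nephew: two paths of length 3 through the shared grandparent pair: r = 2·(1/2)^3 = 1/4).
r to a full sibling = 1/2 (full sibs share both parents — two paths of length 2: r = 2·(1/2)^2 = 1/2).
r to a half-niece or half-nephew = 0.125 (half-aunt/uncle↔niece/nephew: one path of length 3: r = (1/2)^3 = 1/8).
Summing one r·B term per recipient: 4·0.25·0.0256 + 1·0.5·0.222 + 1·0.125·0.448 = 0.1926.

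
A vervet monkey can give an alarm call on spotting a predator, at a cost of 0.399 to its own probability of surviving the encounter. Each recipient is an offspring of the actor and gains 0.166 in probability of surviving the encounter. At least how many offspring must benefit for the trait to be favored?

5

r to an offspring = 1/2 (one parent–offspring link: r = (1/2)^1 = 1/2).
Hamilton's rule: n·r·B > C  ⇒  n > C/(r·B) = 0.399/(0.5·0.166) = 4.807.
The smallest integer exceeding 4.807 is 5.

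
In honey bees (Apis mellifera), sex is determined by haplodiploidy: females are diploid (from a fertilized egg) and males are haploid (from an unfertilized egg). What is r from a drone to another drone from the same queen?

0.5

Haploid brothers each carry a random half of the queen's diploid genome, so on average they share half: r = 1/2.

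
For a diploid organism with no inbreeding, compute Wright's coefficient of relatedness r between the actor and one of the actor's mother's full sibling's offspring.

Each parent–offspring link contributes a factor of 1/2, and independent paths through distinct common ancestors add.
First cousins share one grandparent pair — two paths of length 4: r = 2·(1/2)^4 = 1/8.

0.125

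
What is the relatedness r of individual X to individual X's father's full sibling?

Each parent–offspring link contributes a factor of 1/2, and independent paths through distinct common ancestors add.
Full aunt/uncle↔niece/nephew: two paths of length 3 through the shared grandparent pair: r = 2·(1/2)^3 = 1/4.

0.25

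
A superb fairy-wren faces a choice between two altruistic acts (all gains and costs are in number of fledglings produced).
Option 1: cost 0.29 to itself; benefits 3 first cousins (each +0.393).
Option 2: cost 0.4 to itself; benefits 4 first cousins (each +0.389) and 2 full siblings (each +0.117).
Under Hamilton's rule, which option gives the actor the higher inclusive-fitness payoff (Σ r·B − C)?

Option 1: r to a first cousin = 0.125.
Option 1: Σ r·B − C = (3·0.125·0.393) − 0.29 = -0.142625.
Option 2: r to a first cousin = 0.125.
Option 2: r to a full sibling = 0.5.
Option 2: Σ r·B − C = (4·0.125·0.389 + 2·0.5·0.117) − 0.4 = -0.0885.
Option 2 has the higher net inclusive-fitness payoff.

Option 2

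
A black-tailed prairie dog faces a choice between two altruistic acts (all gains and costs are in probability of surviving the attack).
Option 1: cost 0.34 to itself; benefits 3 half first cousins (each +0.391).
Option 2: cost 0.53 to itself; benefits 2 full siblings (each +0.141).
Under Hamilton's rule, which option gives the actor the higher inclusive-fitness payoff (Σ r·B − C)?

Option 1

Option 1: r to a half first cousin = 0.0625.
Option 1: Σ r·B − C = (3·0.0625·0.391) − 0.34 = -0.2666875.
Option 2: r to a full sibling = 0.5.
Option 2: Σ r·B − C = (2·0.5·0.141) − 0.53 = -0.389.
Option 1 has the higher net inclusive-fitness payoff.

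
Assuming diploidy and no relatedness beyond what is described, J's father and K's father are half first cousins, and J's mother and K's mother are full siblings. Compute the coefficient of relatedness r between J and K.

0.140625

Independent pedigree routes through distinct common ancestors add.
J and K are related in two ways: half second cousins through their fathers (r = 1/64) and first cousins through their mothers (r = 1/8).
r = 1/64 + 1/8 = 9/64 = 0.140625.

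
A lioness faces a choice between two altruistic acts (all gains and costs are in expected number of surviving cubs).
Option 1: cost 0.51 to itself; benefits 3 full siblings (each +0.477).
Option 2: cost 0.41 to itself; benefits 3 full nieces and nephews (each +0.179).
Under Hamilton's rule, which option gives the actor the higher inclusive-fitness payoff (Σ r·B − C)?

Option 1: r to a full sibling = 0.5.
Option 1: Σ r·B − C = (3·0.5·0.477) − 0.51 = 0.2055.
Option 2: r to a full niece or nephew = 0.25.
Option 2: Σ r·B − C = (3·0.25·0.179) − 0.41 = -0.27575.
Option 1 has the higher net inclusive-fitness payoff.

Option 1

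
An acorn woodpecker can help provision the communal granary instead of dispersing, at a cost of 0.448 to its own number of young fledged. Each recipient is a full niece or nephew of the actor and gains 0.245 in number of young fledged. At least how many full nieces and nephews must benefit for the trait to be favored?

r to a full niece or nephew = 0.25 (full aunt/uncle↔niece/nephew: two paths of length 3 through the shared grandparent pair: r = 2·(1/2)^3 = 1/4).
Hamilton's rule: n·r·B > C  ⇒  n > C/(r·B) = 0.448/(0.25·0.245) = 7.314.
The smallest integer exceeding 7.314 is 8.

8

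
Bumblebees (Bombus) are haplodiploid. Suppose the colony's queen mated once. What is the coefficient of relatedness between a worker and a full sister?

Haplodiploid full sisters inherit their father's entire haploid genome identically (contributing 1/2) and on average half of their mother's contribution (1/2 · 1/2 = 1/4); r = 1/2 + 1/4 = 3/4.

0.75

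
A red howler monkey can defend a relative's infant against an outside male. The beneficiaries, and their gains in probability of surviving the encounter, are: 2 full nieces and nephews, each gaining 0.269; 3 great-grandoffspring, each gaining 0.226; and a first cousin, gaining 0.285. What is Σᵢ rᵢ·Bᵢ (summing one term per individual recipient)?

0.254875

r to a full niece or nephew = 1/4 (full aunt/uncle↔niece/nephew: two paths of length 3 through the shared grandparent pair: r = 2·(1/2)^3 = 1/4).
r to a great-grandoffspring = 0.125 (three parent–offspring links: r = (1/2)^3 = 1/8).
r to a first cousin = 1/8 (first cousins share one grandparent pair — two paths of length 4: r = 2·(1/2)^4 = 1/8).
Summing one r·B term per recipient: 2·0.25·0.269 + 3·0.125·0.226 + 1·0.125·0.285 = 0.254875.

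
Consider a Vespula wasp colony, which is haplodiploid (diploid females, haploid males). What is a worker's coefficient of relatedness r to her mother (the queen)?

One meiotic link between diploid queen and diploid daughter: r = 1/2.

0.5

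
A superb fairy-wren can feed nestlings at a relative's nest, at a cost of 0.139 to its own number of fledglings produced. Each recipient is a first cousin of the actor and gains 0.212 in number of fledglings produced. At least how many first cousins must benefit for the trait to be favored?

6

r to a first cousin = 1/8 (first cousins share one grandparent pair — two paths of length 4: r = 2·(1/2)^4 = 1/8).
Hamilton's rule: n·r·B > C  ⇒  n > C/(r·B) = 0.139/(0.125·0.212) = 5.245.
The smallest integer exceeding 5.245 is 6.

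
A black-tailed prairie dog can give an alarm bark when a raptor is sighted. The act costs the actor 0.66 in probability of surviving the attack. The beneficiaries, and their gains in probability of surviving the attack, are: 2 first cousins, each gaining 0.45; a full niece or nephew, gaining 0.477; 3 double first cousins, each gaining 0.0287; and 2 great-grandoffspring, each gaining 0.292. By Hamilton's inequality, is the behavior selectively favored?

No

Hamilton's rule: the trait is favored when the sum of r·B over every recipient exceeds the actor's cost C.
r to a first cousin = 0.125 (first cousins share one grandparent pair — two paths of length 4: r = 2·(1/2)^4 = 1/8).
r to a full niece or nephew = 0.25 (full aunt/uncle↔niece/nephew: two paths of length 3 through the shared grandparent pair: r = 2·(1/2)^3 = 1/4).
r to a double first cousin = 0.25 (double first cousins share both grandparent pairs — four paths of length 4: r = 4·(1/2)^4 = 1/4).
r to a great-grandoffspring = 1/8 (three parent–offspring links: r = (1/2)^3 = 1/8).
Summing one r·B term per recipient: 2·0.125·0.45 + 1·0.25·0.477 + 3·0.25·0.0287 + 2·0.125·0.292 = 0.326275.
0.326275 < 0.66: the indirect benefit is less than the cost.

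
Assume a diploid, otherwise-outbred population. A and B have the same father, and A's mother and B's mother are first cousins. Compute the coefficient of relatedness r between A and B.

With two independent routes of shared ancestry, r is the sum of the two contributions.
A and B are related in two ways: half-sibs through their shared father (r = 1/4) and second cousins through their mothers (r = 1/32).
r = 1/4 + 1/32 = 0.28125.

0.28125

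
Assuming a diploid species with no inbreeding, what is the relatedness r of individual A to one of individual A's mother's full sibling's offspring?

Each parent–offspring link contributes a factor of 1/2, and independent paths through distinct common ancestors add.
First cousins share one grandparent pair — two paths of length 4: r = 2·(1/2)^4 = 1/8.

0.125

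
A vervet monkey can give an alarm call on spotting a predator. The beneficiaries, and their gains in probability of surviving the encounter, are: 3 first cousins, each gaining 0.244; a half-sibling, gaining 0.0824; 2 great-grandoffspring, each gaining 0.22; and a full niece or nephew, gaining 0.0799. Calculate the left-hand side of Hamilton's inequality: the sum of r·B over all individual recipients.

r to a first cousin = 0.125 (first cousins share one grandparent pair — two paths of length 4: r = 2·(1/2)^4 = 1/8).
r to a half-sibling = 1/4 (half-sibs share one parent — one path of length 2: r = (1/2)^2 = 1/4).
r to a great-grandoffspring = 0.125 (three parent–offspring links: r = (1/2)^3 = 1/8).
r to a full niece or nephew = 1/4 (full aunt/uncle↔niece/nephew: two paths of length 3 through the shared grandparent pair: r = 2·(1/2)^3 = 1/4).
Summing one r·B term per recipient: 3·0.125·0.244 + 1·0.25·0.0824 + 2·0.125·0.22 + 1·0.25·0.0799 = 0.187075.

0.187075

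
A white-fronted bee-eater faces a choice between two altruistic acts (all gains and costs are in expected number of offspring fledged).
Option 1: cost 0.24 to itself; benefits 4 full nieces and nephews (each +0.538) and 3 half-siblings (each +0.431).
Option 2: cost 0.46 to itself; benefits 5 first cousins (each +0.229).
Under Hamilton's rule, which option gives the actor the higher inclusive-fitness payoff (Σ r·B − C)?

Option 1

Option 1: r to a full niece or nephew = 0.25.
Option 1: r to a half-sibling = 0.25.
Option 1: Σ r·B − C = (4·0.25·0.538 + 3·0.25·0.431) − 0.24 = 0.62125.
Option 2: r to a first cousin = 0.125.
Option 2: Σ r·B − C = (5·0.125·0.229) − 0.46 = -0.316875.
Option 1 has the higher net inclusive-fitness payoff.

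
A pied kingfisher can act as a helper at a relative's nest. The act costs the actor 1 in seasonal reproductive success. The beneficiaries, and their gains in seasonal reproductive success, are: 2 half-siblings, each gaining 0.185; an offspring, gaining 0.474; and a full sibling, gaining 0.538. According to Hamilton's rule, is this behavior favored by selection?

No

Hamilton's rule: the trait is favored when the sum of r·B over every recipient exceeds the actor's cost C.
r to a half-sibling = 1/4 (half-sibs share one parent — one path of length 2: r = (1/2)^2 = 1/4).
r to an offspring = 0.5 (one parent–offspring link: r = (1/2)^1 = 1/2).
r to a full sibling = 1/2 (full sibs share both parents — two paths of length 2: r = 2·(1/2)^2 = 1/2).
Summing one r·B term per recipient: 2·0.25·0.185 + 1·0.5·0.474 + 1·0.5·0.538 = 0.5985.
0.5985 < 1: the indirect benefit is less than the cost.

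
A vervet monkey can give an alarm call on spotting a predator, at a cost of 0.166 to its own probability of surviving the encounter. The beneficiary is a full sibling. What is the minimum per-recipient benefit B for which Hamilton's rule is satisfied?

0.332

r to a full sibling = 0.5 (full sibs share both parents — two paths of length 2: r = 2·(1/2)^2 = 1/2).
Hamilton's rule with n recipients of equal r: n·r·B > C, so B > C/(n·r) = 0.166/(1·0.5) = 0.332.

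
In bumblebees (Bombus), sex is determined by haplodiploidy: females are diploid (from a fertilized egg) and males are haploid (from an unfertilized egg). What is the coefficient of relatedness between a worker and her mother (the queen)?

One meiotic link between diploid queen and diploid daughter: r = 1/2.

0.5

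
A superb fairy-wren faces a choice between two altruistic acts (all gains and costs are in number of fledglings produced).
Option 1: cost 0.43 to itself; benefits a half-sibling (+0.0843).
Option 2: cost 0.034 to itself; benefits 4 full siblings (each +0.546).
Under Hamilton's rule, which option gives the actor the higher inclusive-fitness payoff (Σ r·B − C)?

Option 2

Option 1: r to a half-sibling = 0.25.
Option 1: Σ r·B − C = (1·0.25·0.0843) − 0.43 = -0.408925.
Option 2: r to a full sibling = 0.5.
Option 2: Σ r·B − C = (4·0.5·0.546) − 0.034 = 1.058.
Option 2 has the higher net inclusive-fitness payoff.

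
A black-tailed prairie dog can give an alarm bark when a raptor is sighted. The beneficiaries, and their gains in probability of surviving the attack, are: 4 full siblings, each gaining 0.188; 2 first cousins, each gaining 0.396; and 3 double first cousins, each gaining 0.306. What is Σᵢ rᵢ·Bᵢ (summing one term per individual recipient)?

r to a full sibling = 0.5 (full sibs share both parents — two paths of length 2: r = 2·(1/2)^2 = 1/2).
r to a first cousin = 0.125 (first cousins share one grandparent pair — two paths of length 4: r = 2·(1/2)^4 = 1/8).
r to a double first cousin = 1/4 (double first cousins share both grandparent pairs — four paths of length 4: r = 4·(1/2)^4 = 1/4).
Summing one r·B term per recipient: 4·0.5·0.188 + 2·0.125·0.396 + 3·0.25·0.306 = 0.7045.

0.7045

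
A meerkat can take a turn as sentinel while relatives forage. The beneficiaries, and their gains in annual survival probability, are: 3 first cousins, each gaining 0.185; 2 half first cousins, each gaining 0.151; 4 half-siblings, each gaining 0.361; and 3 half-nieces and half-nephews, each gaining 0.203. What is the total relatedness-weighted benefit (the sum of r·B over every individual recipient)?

r to a first cousin = 0.125 (first cousins share one grandparent pair — two paths of length 4: r = 2·(1/2)^4 = 1/8).
r to a half first cousin = 0.0625 (half first cousins share one grandparent — one path of length 4: r = (1/2)^4 = 1/16).
r to a half-sibling = 1/4 (half-sibs share one parent — one path of length 2: r = (1/2)^2 = 1/4).
r to a half-niece or half-nephew = 1/8 (half-aunt/uncle↔niece/nephew: one path of length 3: r = (1/2)^3 = 1/8).
Summing one r·B term per recipient: 3·0.125·0.185 + 2·0.0625·0.151 + 4·0.25·0.361 + 3·0.125·0.203 = 0.525375.

0.525375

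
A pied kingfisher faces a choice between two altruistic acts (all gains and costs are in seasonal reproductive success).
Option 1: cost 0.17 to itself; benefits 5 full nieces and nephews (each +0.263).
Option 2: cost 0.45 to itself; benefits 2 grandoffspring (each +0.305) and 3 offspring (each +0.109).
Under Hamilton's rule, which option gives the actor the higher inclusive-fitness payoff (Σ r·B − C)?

Option 1: r to a full niece or nephew = 0.25.
Option 1: Σ r·B − C = (5·0.25·0.263) − 0.17 = 0.15875.
Option 2: r to a grandoffspring = 0.25.
Option 2: r to an offspring = 0.5.
Option 2: Σ r·B − C = (2·0.25·0.305 + 3·0.5·0.109) − 0.45 = -0.134.
Option 1 has the higher net inclusive-fitness payoff.

Option 1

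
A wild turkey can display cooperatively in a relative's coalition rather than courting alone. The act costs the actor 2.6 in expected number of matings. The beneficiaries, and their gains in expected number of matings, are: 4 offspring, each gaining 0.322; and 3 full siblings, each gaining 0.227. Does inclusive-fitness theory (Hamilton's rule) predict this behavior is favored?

No

Hamilton's rule: the trait is favored when the sum of r·B over every recipient exceeds the actor's cost C.
r to an offspring = 0.5 (one parent–offspring link: r = (1/2)^1 = 1/2).
r to a full sibling = 0.5 (full sibs share both parents — two paths of length 2: r = 2·(1/2)^2 = 1/2).
Summing one r·B term per recipient: 4·0.5·0.322 + 3·0.5·0.227 = 0.9845.
0.9845 < 2.6: the indirect benefit is less than the cost.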